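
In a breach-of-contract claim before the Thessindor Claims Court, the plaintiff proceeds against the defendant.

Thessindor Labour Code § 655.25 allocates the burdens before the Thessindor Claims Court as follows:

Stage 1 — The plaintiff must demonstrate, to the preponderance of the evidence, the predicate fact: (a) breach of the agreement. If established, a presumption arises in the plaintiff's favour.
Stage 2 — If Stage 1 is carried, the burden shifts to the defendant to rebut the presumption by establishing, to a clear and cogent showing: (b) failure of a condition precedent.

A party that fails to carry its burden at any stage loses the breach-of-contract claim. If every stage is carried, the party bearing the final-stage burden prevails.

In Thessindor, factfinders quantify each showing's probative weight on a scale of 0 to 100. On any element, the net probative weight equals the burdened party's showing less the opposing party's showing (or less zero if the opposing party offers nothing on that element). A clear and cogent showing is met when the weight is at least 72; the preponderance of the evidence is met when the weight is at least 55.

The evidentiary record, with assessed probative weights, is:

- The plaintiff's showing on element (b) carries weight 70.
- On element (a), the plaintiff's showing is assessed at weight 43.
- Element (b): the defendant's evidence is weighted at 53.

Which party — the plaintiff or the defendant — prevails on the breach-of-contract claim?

defendant

Stage 1 — burden on plaintiff; standard: the preponderance of the evidence (weight is at least 55).
    (a): 43 < 55 [not met]
  Stage 1 not carried; the plaintiff fails its burden.
The defendant prevails.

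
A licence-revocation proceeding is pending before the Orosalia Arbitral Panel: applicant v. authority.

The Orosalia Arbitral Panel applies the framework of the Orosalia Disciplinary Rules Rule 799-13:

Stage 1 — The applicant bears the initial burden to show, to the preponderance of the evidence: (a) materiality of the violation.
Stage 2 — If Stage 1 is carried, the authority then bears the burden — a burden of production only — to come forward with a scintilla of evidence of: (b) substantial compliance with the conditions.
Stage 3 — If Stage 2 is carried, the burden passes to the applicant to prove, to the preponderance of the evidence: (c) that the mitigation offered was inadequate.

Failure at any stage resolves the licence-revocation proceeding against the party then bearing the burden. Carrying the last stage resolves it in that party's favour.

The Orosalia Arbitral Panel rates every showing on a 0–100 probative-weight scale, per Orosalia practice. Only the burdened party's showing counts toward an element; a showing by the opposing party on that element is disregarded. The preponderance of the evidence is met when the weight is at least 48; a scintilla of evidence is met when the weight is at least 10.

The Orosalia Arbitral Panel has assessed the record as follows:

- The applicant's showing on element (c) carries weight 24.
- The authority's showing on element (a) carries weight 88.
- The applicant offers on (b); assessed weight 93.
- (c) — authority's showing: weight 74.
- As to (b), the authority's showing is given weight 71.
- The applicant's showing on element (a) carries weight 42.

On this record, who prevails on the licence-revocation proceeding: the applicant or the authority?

authority

Stage 1 — burden on applicant; standard: the preponderance of the evidence (weight is at least 48).
    (a): 42 (authority's 88 disregarded) < 48 [not met]
  Not every element is met, so the applicant fails to carry Stage 1.
The analysis ends at Stage 1; the authority prevails.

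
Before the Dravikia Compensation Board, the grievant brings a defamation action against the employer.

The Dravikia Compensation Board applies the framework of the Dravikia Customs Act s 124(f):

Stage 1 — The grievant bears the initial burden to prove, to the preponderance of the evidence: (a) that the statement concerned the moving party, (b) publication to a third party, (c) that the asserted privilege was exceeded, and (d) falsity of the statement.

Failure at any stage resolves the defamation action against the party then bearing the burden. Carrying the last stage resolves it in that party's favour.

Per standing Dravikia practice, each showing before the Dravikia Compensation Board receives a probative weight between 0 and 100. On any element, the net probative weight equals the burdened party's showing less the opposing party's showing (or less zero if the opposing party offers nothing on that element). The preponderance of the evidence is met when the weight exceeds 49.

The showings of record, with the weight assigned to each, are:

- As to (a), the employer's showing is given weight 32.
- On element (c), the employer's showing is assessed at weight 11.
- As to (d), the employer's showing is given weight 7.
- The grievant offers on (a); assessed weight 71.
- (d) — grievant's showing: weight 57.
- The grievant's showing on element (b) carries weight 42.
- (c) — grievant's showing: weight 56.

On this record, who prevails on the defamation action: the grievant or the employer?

Stage 1 (grievant, the preponderance of the evidence, weight exceeds 49): (a) net 71−32=39 ≤ 49 — fails; (b) 42 ≤ 49 — fails; (c) net 56−11=45 ≤ 49 — fails; (d) net 57−7=50 > 49 — meets.
  Not every element is met, so the grievant fails to carry Stage 1.
The analysis ends at Stage 1; the employer prevails.

employer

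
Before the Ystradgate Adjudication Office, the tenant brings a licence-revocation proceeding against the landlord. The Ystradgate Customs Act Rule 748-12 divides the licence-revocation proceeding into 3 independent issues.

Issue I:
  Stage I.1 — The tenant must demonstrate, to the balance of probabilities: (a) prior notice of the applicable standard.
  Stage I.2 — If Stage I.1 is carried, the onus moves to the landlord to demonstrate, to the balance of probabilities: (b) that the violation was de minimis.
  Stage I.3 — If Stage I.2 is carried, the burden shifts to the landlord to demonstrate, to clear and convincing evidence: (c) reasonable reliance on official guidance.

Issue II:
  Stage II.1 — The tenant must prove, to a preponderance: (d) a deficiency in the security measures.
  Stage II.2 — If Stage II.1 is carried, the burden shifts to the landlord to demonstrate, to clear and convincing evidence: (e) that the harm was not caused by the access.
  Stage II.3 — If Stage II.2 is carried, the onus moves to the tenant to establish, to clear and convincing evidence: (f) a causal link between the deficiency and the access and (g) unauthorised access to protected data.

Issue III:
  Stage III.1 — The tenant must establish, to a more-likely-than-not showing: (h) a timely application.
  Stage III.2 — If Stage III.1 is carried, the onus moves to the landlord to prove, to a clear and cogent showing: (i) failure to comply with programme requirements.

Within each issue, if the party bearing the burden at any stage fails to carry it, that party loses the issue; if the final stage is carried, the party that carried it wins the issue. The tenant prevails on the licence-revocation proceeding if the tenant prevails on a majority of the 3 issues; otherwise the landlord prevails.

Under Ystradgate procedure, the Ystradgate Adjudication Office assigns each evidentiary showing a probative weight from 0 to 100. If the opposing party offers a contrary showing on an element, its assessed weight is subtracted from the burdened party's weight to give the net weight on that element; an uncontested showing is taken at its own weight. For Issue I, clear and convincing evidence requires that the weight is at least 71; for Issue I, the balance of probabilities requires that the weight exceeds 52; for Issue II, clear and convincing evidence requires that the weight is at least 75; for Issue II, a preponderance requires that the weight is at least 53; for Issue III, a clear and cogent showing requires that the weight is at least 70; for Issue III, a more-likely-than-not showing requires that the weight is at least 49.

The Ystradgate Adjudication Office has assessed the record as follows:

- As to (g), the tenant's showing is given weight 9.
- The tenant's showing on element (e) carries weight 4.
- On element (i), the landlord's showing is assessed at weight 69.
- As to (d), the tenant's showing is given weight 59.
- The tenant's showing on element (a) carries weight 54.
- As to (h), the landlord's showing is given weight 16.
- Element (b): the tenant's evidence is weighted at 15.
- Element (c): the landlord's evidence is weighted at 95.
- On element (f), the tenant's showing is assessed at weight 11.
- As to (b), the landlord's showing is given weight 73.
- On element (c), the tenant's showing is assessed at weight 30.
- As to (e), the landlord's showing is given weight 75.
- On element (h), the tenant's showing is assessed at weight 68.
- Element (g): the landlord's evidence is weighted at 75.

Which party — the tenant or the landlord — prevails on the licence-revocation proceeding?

tenant

— Issue I —
Stage I.1 (tenant, the balance of probabilities, weight exceeds 52): (a) 54 > 52 — meets.
  All elements met. The burden passes to the landlord.
Stage I.2 (landlord, the balance of probabilities, weight exceeds 52): (b) net 73−15=58 > 52 — meets.
  Stage I.2 is satisfied; the landlord continues to bear the burden.
Stage I.3 (landlord, clear and convincing evidence, weight is at least 71): (c) net 95−30=65 < 71 — fails.
  Stage I.3 not carried; the landlord fails its burden.
So the tenant prevails on this issue.
— Issue II —
Stage II.1 (tenant, a preponderance, weight is at least 53): (d) 59 ≥ 53 — meets.
  Stage II.1 is satisfied; the onus moves to the landlord.
Stage II.2 (landlord, clear and convincing evidence, weight is at least 75): (e) net 75−4=71 < 75 — fails.
  The landlord does not carry Stage II.2.
So the tenant prevails on this issue.
— Issue III —
At Stage III.1 the tenant must meet a more-likely-than-not showing (weight is at least 49): on (h) the weight is 68 less the opposing 16 gives net 52, ≥ 49, so (h) meets the standard.
  Stage III.1 is satisfied; the onus moves to the landlord.
At Stage III.2 the landlord must meet a clear and cogent showing (weight is at least 70): on (i) the weight is 69, which does not reach 70, so (i) does not meet the standard.
  Not every element is met, so the landlord fails to carry Stage III.2.
So the tenant prevails on this issue.
Per-issue: Issue I → tenant; Issue II → tenant; Issue III → tenant. The tenant must prevail on a majority of issues; overall, the tenant prevails.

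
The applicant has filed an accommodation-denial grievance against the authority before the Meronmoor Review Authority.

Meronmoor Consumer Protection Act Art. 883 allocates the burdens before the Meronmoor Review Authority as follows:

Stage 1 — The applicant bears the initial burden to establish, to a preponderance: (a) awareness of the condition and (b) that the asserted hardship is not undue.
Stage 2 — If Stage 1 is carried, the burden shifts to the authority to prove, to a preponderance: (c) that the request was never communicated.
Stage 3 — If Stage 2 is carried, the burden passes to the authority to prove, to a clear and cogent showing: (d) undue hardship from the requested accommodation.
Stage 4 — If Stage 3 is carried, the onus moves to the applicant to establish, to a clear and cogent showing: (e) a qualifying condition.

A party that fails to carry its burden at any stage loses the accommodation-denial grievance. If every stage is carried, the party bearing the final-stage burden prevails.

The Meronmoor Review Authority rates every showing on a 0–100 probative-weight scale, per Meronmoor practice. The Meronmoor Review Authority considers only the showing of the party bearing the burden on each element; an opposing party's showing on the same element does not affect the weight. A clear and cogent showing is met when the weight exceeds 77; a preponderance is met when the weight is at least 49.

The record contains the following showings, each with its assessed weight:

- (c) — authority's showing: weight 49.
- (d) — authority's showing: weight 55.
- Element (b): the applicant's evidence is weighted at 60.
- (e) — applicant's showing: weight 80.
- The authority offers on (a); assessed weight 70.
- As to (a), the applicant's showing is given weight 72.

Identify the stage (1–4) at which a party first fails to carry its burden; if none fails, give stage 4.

Stage 1 (applicant, a preponderance, weight is at least 49): (a) 72 (authority's 70 disregarded) ≥ 49 — meets; (b) 60 ≥ 49 — meets.
  Stage 1 carried; the burden shifts to the authority.
Stage 2 (authority, a preponderance, weight is at least 49): (c) 49 ≥ 49 — meets.
  Stage 2 carried; the burden remains with the authority.
Stage 3 (authority, a clear and cogent showing, weight exceeds 77): (d) 55 ≤ 77 — fails.
  The authority does not carry Stage 3.
The applicant prevails.

stage 3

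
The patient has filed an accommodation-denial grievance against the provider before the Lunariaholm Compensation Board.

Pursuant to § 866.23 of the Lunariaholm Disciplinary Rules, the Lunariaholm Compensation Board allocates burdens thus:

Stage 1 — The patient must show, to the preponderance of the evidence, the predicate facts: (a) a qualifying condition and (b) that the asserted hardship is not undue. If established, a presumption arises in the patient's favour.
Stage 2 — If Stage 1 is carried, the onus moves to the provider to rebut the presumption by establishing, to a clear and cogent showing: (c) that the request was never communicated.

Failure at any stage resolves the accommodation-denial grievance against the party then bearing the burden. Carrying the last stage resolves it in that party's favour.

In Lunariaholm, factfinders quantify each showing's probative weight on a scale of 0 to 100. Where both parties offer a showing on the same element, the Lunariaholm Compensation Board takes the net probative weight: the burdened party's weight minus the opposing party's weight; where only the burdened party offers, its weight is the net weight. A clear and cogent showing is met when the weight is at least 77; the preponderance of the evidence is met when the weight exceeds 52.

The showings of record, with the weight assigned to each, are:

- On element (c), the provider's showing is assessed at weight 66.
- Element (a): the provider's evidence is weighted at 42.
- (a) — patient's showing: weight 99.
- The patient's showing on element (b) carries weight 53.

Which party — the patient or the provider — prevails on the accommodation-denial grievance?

patient

Stage 1 (patient, the preponderance of the evidence, weight exceeds 52): (a) net 99−42=57 > 52 — meets; (b) 53 > 52 — meets.
  The patient carries Stage 1; the provider now bears the burden.
Stage 2 (provider, a clear and cogent showing, weight is at least 77): (c) 66 < 77 — fails.
  Stage 2 not carried; the provider fails its burden.
So the patient prevails.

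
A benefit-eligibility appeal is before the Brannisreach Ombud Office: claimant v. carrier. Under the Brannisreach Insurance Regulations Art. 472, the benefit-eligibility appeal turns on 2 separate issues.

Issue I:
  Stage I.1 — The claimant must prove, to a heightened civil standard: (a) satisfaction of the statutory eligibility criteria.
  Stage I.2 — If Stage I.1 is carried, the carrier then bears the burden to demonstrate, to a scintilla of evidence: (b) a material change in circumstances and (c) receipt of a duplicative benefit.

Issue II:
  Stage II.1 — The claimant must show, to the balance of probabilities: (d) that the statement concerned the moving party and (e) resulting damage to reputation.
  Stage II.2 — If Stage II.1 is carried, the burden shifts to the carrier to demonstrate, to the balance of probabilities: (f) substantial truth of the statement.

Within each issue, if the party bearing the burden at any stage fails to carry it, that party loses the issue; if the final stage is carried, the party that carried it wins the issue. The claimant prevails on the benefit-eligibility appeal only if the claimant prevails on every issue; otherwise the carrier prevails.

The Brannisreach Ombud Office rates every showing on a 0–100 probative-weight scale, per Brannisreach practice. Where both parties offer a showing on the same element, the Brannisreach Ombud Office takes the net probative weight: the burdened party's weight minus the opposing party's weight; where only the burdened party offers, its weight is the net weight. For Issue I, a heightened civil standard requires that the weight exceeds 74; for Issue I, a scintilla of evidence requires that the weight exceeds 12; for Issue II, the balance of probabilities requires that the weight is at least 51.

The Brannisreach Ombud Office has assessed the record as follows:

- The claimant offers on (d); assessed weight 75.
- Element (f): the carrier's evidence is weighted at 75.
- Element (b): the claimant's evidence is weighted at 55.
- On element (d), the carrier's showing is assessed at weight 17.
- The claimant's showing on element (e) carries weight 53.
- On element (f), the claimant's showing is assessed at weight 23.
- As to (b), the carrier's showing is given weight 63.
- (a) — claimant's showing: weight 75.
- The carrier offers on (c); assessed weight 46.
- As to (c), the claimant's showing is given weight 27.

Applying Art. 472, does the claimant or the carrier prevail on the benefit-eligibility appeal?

— Issue I —
At Stage I.1 the claimant must meet a heightened civil standard (weight exceeds 74): on (a) the weight is 75, which does exceed 74, so (a) meets the standard.
  Stage I.1 carried; the burden shifts to the carrier.
At Stage I.2 the carrier must meet a scintilla of evidence (weight exceeds 12): on (b) the weight is 63 less the opposing 55 gives net 8, ≤ 12, so (b) does not meet the standard; on (c) the weight is 46 less the opposing 27 gives net 19, > 12, so (c) meets the standard.
  Not every element is met, so the carrier fails to carry Stage I.2.
The analysis ends at Stage I.2; the claimant prevails on this issue.
— Issue II —
At Stage II.1 the claimant must meet the balance of probabilities (weight is at least 51): on (d) the weight is 75 less the opposing 17 gives net 58, ≥ 51, so (d) meets the standard; on (e) the weight is 53, which does reach 51, so (e) meets the standard.
  All elements met. The burden passes to the carrier.
At Stage II.2 the carrier must meet the balance of probabilities (weight is at least 51): on (f) the weight is 75 less the opposing 23 gives net 52, which does reach 51, so (f) meets the standard.
  Stage II.2 carried; the final stage is satisfied.
Every stage carried; the carrier prevails on this issue.
Per-issue: Issue I → claimant; Issue II → carrier. The claimant must prevail on every issue; overall, the carrier prevails.

carrier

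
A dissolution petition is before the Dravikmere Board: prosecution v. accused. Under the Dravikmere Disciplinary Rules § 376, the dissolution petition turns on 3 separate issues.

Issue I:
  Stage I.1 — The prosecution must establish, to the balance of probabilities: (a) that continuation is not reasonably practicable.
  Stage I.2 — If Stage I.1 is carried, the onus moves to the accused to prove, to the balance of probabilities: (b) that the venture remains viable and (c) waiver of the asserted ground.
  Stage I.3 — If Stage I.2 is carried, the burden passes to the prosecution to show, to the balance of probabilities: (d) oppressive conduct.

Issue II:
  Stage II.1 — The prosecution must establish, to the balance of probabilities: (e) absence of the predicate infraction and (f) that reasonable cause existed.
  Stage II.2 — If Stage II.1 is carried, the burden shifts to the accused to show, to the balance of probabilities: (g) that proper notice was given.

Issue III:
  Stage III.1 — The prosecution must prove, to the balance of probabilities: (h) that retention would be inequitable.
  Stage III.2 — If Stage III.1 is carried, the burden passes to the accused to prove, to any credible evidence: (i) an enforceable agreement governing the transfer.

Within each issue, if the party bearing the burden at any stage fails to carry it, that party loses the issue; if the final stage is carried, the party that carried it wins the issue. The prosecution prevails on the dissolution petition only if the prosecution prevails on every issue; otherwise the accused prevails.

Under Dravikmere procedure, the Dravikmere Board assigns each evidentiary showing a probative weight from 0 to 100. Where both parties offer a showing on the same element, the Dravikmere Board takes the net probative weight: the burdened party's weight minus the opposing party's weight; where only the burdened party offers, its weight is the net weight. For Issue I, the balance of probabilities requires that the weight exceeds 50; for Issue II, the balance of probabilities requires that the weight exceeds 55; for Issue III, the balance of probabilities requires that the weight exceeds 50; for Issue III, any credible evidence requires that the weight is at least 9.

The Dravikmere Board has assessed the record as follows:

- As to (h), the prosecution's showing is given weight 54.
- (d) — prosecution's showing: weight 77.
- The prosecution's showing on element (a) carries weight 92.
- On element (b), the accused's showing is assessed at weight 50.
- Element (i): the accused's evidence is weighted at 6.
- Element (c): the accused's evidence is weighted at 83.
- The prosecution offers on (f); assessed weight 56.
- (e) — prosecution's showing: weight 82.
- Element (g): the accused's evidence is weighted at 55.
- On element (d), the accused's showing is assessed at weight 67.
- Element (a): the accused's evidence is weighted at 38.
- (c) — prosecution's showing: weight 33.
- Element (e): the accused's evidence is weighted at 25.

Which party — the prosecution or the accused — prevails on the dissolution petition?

prosecution

— Issue I —
Stage I.1 — burden on prosecution; standard: the balance of probabilities (weight exceeds 50).
    (a): 92 − 38 = 54 > 50 [met]
  Stage I.1 carried; the burden shifts to the accused.
Stage I.2 — burden on accused; standard: the balance of probabilities (weight exceeds 50).
    (b): 50 ≤ 50 [not met]
    (c): 83 − 33 = 50 ≤ 50 [not met]
  Stage I.2 not carried; the accused fails its burden.
The analysis ends at Stage I.2; the prosecution prevails on this issue.
— Issue II —
Stage II.1 (prosecution, the balance of probabilities, weight exceeds 55): (e) net 82−25=57 > 55 — meets; (f) 56 > 55 — meets.
  All elements met. The burden passes to the accused.
Stage II.2 (accused, the balance of probabilities, weight exceeds 55): (g) 55 ≤ 55 — fails.
  Stage II.2 not carried; the accused fails its burden.
The analysis ends at Stage II.2; the prosecution prevails on this issue.
— Issue III —
Stage III.1 — burden on prosecution; standard: the balance of probabilities (weight exceeds 50).
    (h): 54 > 50 [met]
  Stage III.1 carried; the burden shifts to the accused.
Stage III.2 — burden on accused; standard: any credible evidence (weight is at least 9).
    (i): 6 < 9 [not met]
  Not every element is met, so the accused fails to carry Stage III.2.
The analysis ends at Stage III.2; the prosecution prevails on this issue.
Per-issue: Issue I → prosecution; Issue II → prosecution; Issue III → prosecution. The prosecution must prevail on every issue; overall, the prosecution prevails.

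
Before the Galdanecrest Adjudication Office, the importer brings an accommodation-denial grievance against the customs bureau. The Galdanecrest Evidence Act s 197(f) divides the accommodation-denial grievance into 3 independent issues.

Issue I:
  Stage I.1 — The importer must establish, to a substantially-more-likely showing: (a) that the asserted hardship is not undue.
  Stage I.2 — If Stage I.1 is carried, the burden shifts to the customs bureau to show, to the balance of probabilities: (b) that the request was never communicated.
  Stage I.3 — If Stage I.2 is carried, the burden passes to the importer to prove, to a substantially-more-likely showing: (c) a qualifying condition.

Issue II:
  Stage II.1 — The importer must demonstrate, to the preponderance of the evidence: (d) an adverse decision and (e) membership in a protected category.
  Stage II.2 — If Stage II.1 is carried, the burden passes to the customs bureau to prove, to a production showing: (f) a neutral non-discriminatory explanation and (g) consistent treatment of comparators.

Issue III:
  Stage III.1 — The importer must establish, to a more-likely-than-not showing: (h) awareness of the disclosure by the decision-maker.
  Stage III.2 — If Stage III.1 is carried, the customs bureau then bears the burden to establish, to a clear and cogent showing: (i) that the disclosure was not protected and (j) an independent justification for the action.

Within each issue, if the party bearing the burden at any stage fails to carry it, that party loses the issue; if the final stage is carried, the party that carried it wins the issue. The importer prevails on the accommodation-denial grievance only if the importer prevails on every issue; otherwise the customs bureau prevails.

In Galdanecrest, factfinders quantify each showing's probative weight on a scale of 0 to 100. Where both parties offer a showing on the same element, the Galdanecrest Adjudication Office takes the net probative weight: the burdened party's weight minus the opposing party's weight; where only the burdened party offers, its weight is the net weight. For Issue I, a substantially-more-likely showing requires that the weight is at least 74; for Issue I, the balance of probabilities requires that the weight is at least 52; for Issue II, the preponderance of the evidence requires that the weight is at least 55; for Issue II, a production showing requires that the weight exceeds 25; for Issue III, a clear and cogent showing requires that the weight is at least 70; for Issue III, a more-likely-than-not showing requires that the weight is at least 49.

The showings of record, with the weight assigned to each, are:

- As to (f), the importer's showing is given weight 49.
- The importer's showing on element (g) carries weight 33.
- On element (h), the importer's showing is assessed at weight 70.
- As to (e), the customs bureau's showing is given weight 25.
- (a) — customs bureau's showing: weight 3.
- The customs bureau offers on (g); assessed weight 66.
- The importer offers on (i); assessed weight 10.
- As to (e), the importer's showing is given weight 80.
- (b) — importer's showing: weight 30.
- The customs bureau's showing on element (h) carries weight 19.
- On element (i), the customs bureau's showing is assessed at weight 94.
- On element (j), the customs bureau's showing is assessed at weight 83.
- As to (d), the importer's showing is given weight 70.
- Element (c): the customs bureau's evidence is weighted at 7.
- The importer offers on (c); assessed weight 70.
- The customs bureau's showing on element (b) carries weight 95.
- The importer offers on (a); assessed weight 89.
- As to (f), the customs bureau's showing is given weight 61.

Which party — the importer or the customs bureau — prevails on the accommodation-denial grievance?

customs bureau

— Issue I —
Stage I.1 — burden on importer; standard: a substantially-more-likely showing (weight is at least 74).
    (a): 89 − 3 = 86 ≥ 74 [met]
  Stage I.1 is satisfied; the onus moves to the customs bureau.
Stage I.2 — burden on customs bureau; standard: the balance of probabilities (weight is at least 52).
    (b): 95 − 30 = 65 ≥ 52 [met]
  All elements met. The burden passes to the importer.
Stage I.3 — burden on importer; standard: a substantially-more-likely showing (weight is at least 74).
    (c): 70 − 7 = 63 < 74 [not met]
  The importer does not carry Stage I.3.
The customs bureau prevails on this issue.
— Issue II —
Stage II.1 (importer, the preponderance of the evidence, weight is at least 55): (d) 70 ≥ 55 — meets; (e) net 80−25=55 ≥ 55 — meets.
  The importer carries Stage II.1; the customs bureau now bears the burden.
Stage II.2 (customs bureau, a production showing, weight exceeds 25): (f) net 61−49=12 ≤ 25 — fails; (g) net 66−33=33 > 25 — meets.
  Stage II.2 not carried; the customs bureau fails its burden.
The analysis ends at Stage II.2; the importer prevails on this issue.
— Issue III —
Stage III.1 (importer, a more-likely-than-not showing, weight is at least 49): (h) net 70−19=51 ≥ 49 — meets.
  Stage III.1 is satisfied; the onus moves to the customs bureau.
Stage III.2 (customs bureau, a clear and cogent showing, weight is at least 70): (i) net 94−10=84 ≥ 70 — meets; (j) 83 ≥ 70 — meets.
  Stage III.2 carried; the final stage is satisfied.
All stages carried — the customs bureau prevails on this issue.
Per-issue: Issue I → customs bureau; Issue II → importer; Issue III → customs bureau. The importer must prevail on every issue; overall, the customs bureau prevails.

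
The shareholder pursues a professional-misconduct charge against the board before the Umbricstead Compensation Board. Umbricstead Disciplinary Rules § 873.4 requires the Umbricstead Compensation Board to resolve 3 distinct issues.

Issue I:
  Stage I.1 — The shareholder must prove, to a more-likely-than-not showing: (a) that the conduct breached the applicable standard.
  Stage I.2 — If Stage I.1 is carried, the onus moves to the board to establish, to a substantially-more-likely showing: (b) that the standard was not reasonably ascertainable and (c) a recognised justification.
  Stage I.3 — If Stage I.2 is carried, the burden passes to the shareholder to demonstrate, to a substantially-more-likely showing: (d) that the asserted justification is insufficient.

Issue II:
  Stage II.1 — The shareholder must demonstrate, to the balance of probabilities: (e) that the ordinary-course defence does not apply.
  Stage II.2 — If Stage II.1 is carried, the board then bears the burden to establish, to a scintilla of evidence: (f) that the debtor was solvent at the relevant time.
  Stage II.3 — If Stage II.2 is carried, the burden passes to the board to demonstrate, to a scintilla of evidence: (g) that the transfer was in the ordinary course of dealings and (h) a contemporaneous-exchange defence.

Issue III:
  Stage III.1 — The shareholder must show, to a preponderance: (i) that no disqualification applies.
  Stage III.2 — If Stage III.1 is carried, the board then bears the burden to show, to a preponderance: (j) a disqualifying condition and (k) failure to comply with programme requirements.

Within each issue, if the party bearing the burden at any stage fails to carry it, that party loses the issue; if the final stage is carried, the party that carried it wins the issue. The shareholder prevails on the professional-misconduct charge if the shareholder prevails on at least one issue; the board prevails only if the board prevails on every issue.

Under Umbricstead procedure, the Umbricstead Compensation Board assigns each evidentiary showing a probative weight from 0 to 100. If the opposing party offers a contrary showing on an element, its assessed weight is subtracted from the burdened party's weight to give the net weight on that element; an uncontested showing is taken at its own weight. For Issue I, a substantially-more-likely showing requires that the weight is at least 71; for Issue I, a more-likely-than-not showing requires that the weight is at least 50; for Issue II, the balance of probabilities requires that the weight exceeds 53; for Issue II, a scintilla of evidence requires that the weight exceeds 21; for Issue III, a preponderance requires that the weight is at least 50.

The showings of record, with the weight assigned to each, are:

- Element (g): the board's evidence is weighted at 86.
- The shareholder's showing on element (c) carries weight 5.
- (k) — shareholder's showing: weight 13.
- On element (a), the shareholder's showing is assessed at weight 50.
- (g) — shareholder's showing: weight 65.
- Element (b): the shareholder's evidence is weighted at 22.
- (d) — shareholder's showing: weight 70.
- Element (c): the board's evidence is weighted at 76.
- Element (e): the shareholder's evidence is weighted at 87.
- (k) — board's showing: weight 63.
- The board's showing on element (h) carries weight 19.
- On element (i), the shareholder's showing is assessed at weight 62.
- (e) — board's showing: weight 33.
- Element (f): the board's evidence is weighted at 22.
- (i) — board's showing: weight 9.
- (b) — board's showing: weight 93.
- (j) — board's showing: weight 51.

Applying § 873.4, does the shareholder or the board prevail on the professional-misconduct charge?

shareholder

— Issue I —
Stage I.1 (shareholder, a more-likely-than-not showing, weight is at least 50): (a) 50 ≥ 50 — meets.
  Stage I.1 carried; the burden shifts to the board.
Stage I.2 (board, a substantially-more-likely showing, weight is at least 71): (b) net 93−22=71 ≥ 71 — meets; (c) net 76−5=71 ≥ 71 — meets.
  All elements met. The burden passes to the shareholder.
Stage I.3 (shareholder, a substantially-more-likely showing, weight is at least 71): (d) 70 < 71 — fails.
  Not every element is met, so the shareholder fails to carry Stage I.3.
The analysis ends at Stage I.3; the board prevails on this issue.
— Issue II —
Stage II.1 — burden on shareholder; standard: the balance of probabilities (weight exceeds 53).
    (e): 87 − 33 = 54 > 53 [met]
  Stage II.1 carried; the burden shifts to the board.
Stage II.2 — burden on board; standard: a scintilla of evidence (weight exceeds 21).
    (f): 22 > 21 [met]
  All elements met. The board retains the burden for Stage II.3.
Stage II.3 — burden on board; standard: a scintilla of evidence (weight exceeds 21).
    (g): 86 − 65 = 21 ≤ 21 [not met]
    (h): 19 ≤ 21 [not met]
  Stage II.3 not carried; the board fails its burden.
So the shareholder prevails on this issue.
— Issue III —
Stage III.1 — burden on shareholder; standard: a preponderance (weight is at least 50).
    (i): 62 − 9 = 53 ≥ 50 [met]
  The shareholder carries Stage III.1; the board now bears the burden.
Stage III.2 — burden on board; standard: a preponderance (weight is at least 50).
    (j): 51 ≥ 50 [met]
    (k): 63 − 13 = 50 ≥ 50 [met]
  All elements met at the final stage.
Every stage carried; the board prevails on this issue.
Per-issue: Issue I → board; Issue II → shareholder; Issue III → board. The shareholder must prevail on at least one issue; overall, the shareholder prevails.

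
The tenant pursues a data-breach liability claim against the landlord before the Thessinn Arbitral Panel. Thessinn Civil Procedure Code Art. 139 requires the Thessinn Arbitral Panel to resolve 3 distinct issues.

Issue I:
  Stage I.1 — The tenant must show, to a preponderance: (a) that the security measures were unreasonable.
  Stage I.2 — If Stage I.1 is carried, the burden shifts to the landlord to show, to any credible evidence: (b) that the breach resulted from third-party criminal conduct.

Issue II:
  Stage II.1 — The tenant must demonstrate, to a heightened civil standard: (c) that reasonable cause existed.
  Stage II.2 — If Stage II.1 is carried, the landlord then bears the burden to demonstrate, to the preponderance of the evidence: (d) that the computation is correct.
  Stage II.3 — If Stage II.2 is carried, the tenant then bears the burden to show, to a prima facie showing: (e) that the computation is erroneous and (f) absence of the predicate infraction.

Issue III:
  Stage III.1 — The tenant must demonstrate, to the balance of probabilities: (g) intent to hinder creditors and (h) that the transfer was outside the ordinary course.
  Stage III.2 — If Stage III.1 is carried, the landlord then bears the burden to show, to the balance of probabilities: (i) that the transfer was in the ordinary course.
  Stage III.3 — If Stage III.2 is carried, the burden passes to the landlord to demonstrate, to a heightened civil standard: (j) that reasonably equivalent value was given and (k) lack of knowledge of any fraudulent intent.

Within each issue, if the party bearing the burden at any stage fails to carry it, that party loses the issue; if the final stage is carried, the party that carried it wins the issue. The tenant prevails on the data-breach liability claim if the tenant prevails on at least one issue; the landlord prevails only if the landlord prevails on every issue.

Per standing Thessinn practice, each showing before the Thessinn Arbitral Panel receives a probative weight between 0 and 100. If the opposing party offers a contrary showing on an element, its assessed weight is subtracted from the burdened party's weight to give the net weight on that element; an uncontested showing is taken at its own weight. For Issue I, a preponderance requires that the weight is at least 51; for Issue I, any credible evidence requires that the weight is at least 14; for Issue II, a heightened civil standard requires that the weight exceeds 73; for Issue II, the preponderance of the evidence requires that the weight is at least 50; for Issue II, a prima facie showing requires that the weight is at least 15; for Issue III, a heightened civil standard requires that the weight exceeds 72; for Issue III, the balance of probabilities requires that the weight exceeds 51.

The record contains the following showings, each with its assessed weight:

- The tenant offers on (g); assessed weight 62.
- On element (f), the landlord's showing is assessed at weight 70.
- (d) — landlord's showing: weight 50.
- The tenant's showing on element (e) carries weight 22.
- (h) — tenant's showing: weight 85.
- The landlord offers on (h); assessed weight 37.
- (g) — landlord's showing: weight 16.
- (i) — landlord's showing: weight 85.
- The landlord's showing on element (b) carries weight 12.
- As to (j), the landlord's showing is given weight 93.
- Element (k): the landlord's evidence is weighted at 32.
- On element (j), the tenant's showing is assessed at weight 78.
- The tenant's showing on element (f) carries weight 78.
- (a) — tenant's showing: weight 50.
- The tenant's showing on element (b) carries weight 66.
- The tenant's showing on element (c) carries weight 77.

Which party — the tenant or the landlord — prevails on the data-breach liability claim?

— Issue I —
At Stage I.1 the tenant must meet a preponderance (weight is at least 51): on (a) the weight is 50, < 51, so (a) does not meet the standard.
  Not every element is met, so the tenant fails to carry Stage I.1.
The analysis ends at Stage I.1; the landlord prevails on this issue.
— Issue II —
At Stage II.1 the tenant must meet a heightened civil standard (weight exceeds 73): on (c) the weight is 77, > 73, so (c) meets the standard.
  Stage II.1 carried; the burden shifts to the landlord.
At Stage II.2 the landlord must meet the preponderance of the evidence (weight is at least 50): on (d) the weight is 50, which does reach 50, so (d) meets the standard.
  All elements met. The burden passes to the tenant.
At Stage II.3 the tenant must meet a prima facie showing (weight is at least 15): on (e) the weight is 22, ≥ 15, so (e) meets the standard; on (f) the weight is 78 less the opposing 70 gives net 8, which does not reach 15, so (f) does not meet the standard.
  Stage II.3 not carried; the tenant fails its burden.
The landlord prevails on this issue.
— Issue III —
Stage III.1 (tenant, the balance of probabilities, weight exceeds 51): (g) net 62−16=46 ≤ 51 — fails; (h) net 85−37=48 ≤ 51 — fails.
  The tenant does not carry Stage III.1.
The landlord prevails on this issue.
Per-issue: Issue I → landlord; Issue II → landlord; Issue III → landlord. The tenant must prevail on at least one issue; overall, the landlord prevails.

landlord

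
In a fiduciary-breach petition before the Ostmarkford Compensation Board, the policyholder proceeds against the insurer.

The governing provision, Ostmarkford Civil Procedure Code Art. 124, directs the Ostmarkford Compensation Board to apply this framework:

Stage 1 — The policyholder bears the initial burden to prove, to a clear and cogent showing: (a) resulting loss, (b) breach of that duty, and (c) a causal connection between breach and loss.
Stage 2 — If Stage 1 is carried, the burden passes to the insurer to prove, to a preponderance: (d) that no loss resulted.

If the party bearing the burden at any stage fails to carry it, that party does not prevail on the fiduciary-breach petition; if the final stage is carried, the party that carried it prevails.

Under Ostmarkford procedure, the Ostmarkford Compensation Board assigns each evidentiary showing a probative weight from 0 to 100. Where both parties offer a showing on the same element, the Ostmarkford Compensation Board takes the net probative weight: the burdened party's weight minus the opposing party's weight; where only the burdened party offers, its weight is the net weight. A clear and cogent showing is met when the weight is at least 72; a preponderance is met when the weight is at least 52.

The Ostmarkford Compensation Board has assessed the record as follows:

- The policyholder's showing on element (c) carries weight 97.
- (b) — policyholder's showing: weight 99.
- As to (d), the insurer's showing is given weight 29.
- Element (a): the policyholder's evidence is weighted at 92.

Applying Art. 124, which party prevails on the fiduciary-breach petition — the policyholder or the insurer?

Stage 1 — burden on policyholder; standard: a clear and cogent showing (weight is at least 72).
    (a): 92 ≥ 72 [met]
    (b): 99 ≥ 72 [met]
    (c): 97 ≥ 72 [met]
  All elements met. The burden passes to the insurer.
Stage 2 — burden on insurer; standard: a preponderance (weight is at least 52).
    (d): 29 < 52 [not met]
  Not every element is met, so the insurer fails to carry Stage 2.
The analysis ends at Stage 2; the policyholder prevails.

policyholder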